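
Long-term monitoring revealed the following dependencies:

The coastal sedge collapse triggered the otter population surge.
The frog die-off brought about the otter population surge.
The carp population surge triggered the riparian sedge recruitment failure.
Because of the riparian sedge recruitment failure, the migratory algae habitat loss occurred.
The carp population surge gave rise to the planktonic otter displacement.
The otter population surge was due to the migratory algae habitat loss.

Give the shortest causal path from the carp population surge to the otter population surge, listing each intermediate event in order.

the carp population surge → the riparian sedge recruitment failure → the migratory algae habitat loss → the otter population surge

the carp population surge → the riparian sedge recruitment failure
the riparian sedge recruitment failure → the migratory algae habitat loss
the migratory algae habitat loss → the otter population surge
Length: 3 steps.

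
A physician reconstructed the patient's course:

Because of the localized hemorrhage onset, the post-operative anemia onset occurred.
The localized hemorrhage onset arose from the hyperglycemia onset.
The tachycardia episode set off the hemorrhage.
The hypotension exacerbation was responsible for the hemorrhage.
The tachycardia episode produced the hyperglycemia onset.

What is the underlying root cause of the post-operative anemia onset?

the tachycardia episode

Tracing upstream from the post-operative anemia onset: the post-operative anemia onset ← the localized hemorrhage onset ← the hyperglycemia onset ← the tachycardia episode.
The tachycardia episode has no stated cause, so it is the root.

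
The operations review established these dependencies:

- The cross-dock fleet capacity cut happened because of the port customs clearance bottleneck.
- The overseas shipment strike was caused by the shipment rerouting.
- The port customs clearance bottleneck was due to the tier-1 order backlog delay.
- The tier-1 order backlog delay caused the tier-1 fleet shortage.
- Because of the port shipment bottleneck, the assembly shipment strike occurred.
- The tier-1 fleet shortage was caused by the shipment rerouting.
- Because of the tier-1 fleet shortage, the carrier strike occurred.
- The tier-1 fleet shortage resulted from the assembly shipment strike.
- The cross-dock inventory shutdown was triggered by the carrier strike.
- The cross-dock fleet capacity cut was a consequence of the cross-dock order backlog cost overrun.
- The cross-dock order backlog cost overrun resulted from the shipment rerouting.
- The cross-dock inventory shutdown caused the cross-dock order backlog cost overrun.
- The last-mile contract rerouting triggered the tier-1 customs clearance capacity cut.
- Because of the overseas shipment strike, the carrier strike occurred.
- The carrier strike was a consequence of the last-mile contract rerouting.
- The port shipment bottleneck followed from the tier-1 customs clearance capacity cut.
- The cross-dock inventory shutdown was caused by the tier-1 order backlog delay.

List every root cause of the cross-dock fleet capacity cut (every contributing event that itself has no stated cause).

Tracing upstream from the cross-dock fleet capacity cut: the cross-dock fleet capacity cut ← the cross-dock order backlog cost overrun ← the cross-dock inventory shutdown ← the carrier strike ← the last-mile contract rerouting.
A separate upstream branch: the cross-dock fleet capacity cut ← the port customs clearance bottleneck ← the tier-1 order backlog delay.
A separate upstream branch: the cross-dock fleet capacity cut ← the cross-dock order backlog cost overrun ← the shipment rerouting.
Each of those chain origins has no stated cause.

the last-mile contract rerouting, the shipment rerouting, the tier-1 order backlog delay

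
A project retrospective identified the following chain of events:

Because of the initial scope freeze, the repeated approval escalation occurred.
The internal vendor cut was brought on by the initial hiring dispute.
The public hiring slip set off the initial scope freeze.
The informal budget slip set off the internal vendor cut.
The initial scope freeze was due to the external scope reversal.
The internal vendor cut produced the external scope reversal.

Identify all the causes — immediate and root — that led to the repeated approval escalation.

Immediate cause of the repeated approval escalation: the initial scope freeze.
Further upstream: the initial hiring dispute, the informal budget slip, the internal vendor cut, the public hiring slip, the external scope reversal.

the external scope reversal, the informal budget slip, the initial hiring dispute, the initial scope freeze, the internal vendor cut, the public hiring slip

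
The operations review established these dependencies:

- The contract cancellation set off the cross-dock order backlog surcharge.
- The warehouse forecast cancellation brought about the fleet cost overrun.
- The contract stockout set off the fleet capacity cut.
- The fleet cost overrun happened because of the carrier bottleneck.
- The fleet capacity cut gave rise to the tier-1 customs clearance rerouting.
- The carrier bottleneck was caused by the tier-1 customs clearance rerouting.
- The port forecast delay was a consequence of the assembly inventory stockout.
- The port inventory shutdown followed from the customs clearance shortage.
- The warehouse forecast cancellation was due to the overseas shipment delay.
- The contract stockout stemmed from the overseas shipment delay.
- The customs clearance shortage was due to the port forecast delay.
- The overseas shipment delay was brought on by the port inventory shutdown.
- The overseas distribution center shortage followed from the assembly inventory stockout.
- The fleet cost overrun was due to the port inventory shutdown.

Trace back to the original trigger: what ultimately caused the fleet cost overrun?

the assembly inventory stockout

Tracing upstream from the fleet cost overrun: the fleet cost overrun ← the port inventory shutdown ← the customs clearance shortage ← the port forecast delay ← the assembly inventory stockout.
The assembly inventory stockout has no stated cause, so it is the root.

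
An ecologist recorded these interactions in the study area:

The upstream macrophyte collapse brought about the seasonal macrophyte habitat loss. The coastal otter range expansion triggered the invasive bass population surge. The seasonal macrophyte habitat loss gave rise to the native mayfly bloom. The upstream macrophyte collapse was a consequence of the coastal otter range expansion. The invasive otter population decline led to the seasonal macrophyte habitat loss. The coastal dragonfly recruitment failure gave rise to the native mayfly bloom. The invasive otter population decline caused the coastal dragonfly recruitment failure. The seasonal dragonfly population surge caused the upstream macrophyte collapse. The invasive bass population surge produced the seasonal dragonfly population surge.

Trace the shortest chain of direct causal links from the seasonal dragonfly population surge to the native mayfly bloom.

the seasonal dragonfly population surge → the upstream macrophyte collapse
the upstream macrophyte collapse → the seasonal macrophyte habitat loss
the seasonal macrophyte habitat loss → the native mayfly bloom
Length: 3 steps.

the seasonal dragonfly population surge → the upstream macrophyte collapse → the seasonal macrophyte habitat loss → the native mayfly bloom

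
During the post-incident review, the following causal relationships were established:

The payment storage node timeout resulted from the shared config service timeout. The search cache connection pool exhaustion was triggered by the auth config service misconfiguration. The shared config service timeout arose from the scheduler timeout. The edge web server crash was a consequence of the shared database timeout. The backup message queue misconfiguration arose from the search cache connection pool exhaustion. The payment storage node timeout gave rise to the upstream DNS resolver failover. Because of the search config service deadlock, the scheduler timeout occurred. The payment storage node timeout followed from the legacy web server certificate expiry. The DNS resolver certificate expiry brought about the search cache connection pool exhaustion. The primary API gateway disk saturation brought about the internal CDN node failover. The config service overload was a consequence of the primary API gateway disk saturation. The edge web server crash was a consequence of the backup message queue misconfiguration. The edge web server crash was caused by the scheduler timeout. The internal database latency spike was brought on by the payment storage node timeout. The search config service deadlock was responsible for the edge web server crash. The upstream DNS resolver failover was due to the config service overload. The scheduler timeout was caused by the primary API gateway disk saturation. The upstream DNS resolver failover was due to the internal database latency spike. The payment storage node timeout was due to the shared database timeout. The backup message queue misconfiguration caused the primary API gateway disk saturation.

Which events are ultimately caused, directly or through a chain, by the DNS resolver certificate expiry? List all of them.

Direct effects: the search cache connection pool exhaustion.
2 steps out: the backup message queue misconfiguration.
3 steps out: the primary API gateway disk saturation, the edge web server crash.
4 steps out: the scheduler timeout, the config service overload, the internal CDN node failover.
5 steps out: the shared config service timeout, the upstream DNS resolver failover.
6 steps out: the payment storage node timeout.
7 steps out: the internal database latency spike.
Not reachable from it: the auth config service misconfiguration, the search config service deadlock, the shared database timeout, the legacy web server certificate expiry.

the backup message queue misconfiguration, the config service overload, the edge web server crash, the internal CDN node failover, the internal database latency spike, the payment storage node timeout, the primary API gateway disk saturation, the scheduler timeout, the search cache connection pool exhaustion, the shared config service timeout, the upstream DNS resolver failover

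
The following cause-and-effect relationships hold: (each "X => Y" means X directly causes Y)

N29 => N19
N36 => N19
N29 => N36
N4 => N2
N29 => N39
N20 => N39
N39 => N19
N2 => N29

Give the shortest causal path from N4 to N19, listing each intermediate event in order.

N4 → N2
N2 → N29
N29 → N19
Length: 3 steps.

N4 → N2 → N29 → N19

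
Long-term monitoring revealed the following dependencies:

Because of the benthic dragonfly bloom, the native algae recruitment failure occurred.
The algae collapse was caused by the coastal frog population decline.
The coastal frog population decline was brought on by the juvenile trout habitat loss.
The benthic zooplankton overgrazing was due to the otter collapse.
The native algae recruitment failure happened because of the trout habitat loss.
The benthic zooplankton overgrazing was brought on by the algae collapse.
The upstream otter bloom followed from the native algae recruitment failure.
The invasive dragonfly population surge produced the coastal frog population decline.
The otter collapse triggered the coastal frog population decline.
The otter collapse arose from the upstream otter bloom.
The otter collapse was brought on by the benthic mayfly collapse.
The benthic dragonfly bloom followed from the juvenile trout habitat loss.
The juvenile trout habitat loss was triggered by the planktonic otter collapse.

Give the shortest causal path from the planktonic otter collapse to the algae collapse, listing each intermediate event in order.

the planktonic otter collapse → the juvenile trout habitat loss
the juvenile trout habitat loss → the coastal frog population decline
the coastal frog population decline → the algae collapse
Length: 3 steps.

the planktonic otter collapse → the juvenile trout habitat loss → the coastal frog population decline → the algae collapse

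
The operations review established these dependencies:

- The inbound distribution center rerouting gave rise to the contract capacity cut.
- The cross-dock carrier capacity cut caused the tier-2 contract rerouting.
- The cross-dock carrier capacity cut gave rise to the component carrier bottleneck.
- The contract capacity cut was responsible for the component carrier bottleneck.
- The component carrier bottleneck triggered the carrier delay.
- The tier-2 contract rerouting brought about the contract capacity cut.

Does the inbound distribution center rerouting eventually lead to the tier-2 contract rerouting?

The inbound distribution center rerouting leads to the contract capacity cut, the component carrier bottleneck, the carrier delay; the tier-2 contract rerouting is not among them.

No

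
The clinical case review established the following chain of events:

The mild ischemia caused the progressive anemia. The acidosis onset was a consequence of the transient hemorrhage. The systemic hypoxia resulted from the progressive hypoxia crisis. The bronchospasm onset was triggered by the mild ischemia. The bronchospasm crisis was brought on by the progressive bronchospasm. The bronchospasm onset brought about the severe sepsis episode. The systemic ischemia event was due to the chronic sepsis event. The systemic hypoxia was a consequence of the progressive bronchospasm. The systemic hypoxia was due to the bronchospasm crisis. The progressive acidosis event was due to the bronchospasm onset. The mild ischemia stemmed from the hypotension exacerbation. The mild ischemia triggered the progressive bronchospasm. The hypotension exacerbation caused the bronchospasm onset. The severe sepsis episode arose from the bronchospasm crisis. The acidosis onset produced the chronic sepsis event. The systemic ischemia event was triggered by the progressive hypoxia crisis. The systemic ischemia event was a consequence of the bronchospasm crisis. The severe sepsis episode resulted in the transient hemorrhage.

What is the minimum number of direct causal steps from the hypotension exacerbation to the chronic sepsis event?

5

Shortest chain: the hypotension exacerbation → the bronchospasm onset → the severe sepsis episode → the transient hemorrhage → the acidosis onset → the chronic sepsis event.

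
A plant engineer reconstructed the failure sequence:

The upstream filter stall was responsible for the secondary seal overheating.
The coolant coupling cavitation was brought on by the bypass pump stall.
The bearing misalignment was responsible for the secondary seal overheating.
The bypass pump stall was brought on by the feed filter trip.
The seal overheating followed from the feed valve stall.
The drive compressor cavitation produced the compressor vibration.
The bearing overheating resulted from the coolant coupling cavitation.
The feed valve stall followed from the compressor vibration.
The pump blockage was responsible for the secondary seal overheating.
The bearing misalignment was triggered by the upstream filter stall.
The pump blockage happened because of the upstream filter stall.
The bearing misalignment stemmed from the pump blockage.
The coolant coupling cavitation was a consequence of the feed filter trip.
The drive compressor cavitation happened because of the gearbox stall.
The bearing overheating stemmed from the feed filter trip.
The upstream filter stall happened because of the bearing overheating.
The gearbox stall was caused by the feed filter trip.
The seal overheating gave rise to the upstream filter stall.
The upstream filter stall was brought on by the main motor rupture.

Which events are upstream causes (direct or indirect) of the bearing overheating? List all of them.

the bypass pump stall, the coolant coupling cavitation, the feed filter trip

Immediate causes of the bearing overheating: the feed filter trip, the coolant coupling cavitation.
Further upstream: the bypass pump stall.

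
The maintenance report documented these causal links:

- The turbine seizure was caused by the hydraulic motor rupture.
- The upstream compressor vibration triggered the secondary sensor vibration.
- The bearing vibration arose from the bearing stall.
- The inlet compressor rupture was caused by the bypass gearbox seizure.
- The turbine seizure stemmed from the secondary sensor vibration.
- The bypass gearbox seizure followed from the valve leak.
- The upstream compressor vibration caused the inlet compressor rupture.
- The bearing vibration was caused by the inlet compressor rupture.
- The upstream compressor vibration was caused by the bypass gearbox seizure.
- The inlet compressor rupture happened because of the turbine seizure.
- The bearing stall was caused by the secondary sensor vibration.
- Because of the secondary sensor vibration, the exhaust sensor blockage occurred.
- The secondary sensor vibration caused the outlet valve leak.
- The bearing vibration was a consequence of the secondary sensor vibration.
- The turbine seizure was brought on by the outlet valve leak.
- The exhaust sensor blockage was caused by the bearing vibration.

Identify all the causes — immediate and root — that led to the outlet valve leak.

Immediate cause of the outlet valve leak: the secondary sensor vibration.
Further upstream: the valve leak, the bypass gearbox seizure, the upstream compressor vibration.

the bypass gearbox seizure, the secondary sensor vibration, the upstream compressor vibration, the valve leak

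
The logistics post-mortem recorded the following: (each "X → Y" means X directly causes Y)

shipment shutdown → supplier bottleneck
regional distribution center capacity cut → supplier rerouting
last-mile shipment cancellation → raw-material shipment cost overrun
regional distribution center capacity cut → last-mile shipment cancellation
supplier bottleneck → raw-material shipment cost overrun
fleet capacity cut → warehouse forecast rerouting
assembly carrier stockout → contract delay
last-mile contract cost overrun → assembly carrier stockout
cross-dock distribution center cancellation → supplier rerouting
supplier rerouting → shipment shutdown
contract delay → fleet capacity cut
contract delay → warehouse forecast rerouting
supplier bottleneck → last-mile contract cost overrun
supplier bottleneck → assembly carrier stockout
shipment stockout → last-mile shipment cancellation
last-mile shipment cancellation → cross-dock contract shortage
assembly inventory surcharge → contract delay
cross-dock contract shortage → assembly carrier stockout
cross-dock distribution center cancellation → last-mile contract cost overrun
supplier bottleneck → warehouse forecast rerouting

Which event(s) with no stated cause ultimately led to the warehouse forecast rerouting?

the assembly inventory surcharge, the cross-dock distribution center cancellation, the regional distribution center capacity cut, the shipment stockout

Tracing upstream from the warehouse forecast rerouting: the warehouse forecast rerouting ← the supplier bottleneck ← the shipment shutdown ← the supplier rerouting ← the regional distribution center capacity cut.
A separate upstream branch: the warehouse forecast rerouting ← the contract delay ← the assembly carrier stockout ← the cross-dock contract shortage ← the last-mile shipment cancellation ← the shipment stockout.
A separate upstream branch: the warehouse forecast rerouting ← the supplier bottleneck ← the shipment shutdown ← the supplier rerouting ← the cross-dock distribution center cancellation.
A separate upstream branch: the warehouse forecast rerouting ← the contract delay ← the assembly inventory surcharge.
Each of those chain origins has no stated cause.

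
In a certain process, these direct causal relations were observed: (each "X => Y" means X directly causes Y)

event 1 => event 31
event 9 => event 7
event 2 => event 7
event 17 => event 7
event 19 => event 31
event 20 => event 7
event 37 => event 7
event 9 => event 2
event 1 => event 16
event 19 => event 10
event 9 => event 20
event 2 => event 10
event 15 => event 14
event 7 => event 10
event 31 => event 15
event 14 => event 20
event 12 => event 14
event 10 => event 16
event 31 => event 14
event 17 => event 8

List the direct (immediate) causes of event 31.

event 1, event 19 → event 31 with nothing further upstream stated.

event 1, event 19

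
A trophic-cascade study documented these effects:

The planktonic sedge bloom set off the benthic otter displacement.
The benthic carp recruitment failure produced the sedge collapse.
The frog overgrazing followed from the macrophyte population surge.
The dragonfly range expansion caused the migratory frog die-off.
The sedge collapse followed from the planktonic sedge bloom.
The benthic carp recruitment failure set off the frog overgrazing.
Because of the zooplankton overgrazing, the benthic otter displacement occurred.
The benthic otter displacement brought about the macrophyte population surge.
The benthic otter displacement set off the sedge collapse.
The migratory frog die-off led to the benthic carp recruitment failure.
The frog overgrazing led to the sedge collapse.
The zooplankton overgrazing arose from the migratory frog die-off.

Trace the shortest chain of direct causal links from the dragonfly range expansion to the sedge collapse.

the dragonfly range expansion → the migratory frog die-off → the benthic carp recruitment failure → the sedge collapse

the dragonfly range expansion → the migratory frog die-off
the migratory frog die-off → the benthic carp recruitment failure
the benthic carp recruitment failure → the sedge collapse
Length: 3 steps.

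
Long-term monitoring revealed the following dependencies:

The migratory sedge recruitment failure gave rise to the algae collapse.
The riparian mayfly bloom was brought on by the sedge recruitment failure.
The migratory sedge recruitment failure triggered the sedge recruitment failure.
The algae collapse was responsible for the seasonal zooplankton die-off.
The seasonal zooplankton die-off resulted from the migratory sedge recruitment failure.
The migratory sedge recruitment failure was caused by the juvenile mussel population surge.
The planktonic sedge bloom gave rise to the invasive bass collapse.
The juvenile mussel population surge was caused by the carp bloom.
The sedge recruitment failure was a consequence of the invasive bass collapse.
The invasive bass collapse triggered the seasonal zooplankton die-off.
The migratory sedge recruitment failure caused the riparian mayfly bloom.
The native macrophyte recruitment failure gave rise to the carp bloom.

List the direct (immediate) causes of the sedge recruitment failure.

Upstream contributors include the native macrophyte recruitment failure, the carp bloom, the planktonic sedge bloom, the juvenile mussel population surge, but only the invasive bass collapse, the migratory sedge recruitment failure feed directly into the sedge recruitment failure.

the invasive bass collapse, the migratory sedge recruitment failure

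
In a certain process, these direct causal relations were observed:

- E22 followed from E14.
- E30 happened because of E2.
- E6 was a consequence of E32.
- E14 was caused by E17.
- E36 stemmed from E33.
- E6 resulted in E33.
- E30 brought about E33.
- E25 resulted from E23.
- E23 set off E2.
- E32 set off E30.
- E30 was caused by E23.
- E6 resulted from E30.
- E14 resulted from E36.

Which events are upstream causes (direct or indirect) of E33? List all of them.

Immediate causes of E33: E30, E6.
Further upstream: E23, E32, E2.

E2, E23, E30, E32, E6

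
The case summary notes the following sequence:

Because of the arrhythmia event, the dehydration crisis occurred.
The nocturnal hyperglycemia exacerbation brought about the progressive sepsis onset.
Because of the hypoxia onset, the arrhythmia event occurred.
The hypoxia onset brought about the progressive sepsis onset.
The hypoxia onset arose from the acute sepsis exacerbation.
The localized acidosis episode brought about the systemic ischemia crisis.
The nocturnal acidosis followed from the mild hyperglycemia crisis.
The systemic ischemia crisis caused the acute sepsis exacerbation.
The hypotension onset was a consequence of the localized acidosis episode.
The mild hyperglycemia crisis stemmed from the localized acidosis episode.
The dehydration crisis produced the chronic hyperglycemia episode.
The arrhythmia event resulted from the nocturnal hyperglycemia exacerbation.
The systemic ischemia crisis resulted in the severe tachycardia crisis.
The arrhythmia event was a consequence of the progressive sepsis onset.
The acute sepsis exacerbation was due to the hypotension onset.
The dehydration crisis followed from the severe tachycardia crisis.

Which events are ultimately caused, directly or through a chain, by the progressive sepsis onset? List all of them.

Direct effects: the arrhythmia event.
2 steps out: the dehydration crisis.
3 steps out: the chronic hyperglycemia episode.
Not reachable from it: the localized acidosis episode, the hypotension onset, the mild hyperglycemia crisis, the systemic ischemia crisis, the nocturnal acidosis, the severe tachycardia crisis, the acute sepsis exacerbation, the nocturnal hyperglycemia exacerbation, the hypoxia onset.

the arrhythmia event, the chronic hyperglycemia episode, the dehydration crisis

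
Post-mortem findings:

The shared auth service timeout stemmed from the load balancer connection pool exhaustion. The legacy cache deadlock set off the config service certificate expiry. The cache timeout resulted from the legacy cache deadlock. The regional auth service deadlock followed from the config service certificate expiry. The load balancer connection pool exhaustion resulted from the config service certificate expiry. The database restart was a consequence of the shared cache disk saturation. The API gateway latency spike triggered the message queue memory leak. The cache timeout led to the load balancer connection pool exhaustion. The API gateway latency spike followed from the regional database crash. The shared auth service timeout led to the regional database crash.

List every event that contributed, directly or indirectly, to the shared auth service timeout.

Immediate cause of the shared auth service timeout: the load balancer connection pool exhaustion.
Further upstream: the legacy cache deadlock, the config service certificate expiry, the cache timeout.

the cache timeout, the config service certificate expiry, the legacy cache deadlock, the load balancer connection pool exhaustion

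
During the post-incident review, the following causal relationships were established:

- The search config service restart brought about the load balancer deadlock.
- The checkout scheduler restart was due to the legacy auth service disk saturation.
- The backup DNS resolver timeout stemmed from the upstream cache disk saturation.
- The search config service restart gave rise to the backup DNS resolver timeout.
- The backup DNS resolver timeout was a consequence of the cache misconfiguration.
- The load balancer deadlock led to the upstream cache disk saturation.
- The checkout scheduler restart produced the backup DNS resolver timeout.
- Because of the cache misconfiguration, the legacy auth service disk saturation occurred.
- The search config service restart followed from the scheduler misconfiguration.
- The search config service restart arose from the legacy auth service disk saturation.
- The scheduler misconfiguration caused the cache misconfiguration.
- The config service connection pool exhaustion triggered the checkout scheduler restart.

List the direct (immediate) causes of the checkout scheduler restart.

the config service connection pool exhaustion, the legacy auth service disk saturation

Upstream contributors include the scheduler misconfiguration, the cache misconfiguration, but only the config service connection pool exhaustion, the legacy auth service disk saturation feed directly into the checkout scheduler restart.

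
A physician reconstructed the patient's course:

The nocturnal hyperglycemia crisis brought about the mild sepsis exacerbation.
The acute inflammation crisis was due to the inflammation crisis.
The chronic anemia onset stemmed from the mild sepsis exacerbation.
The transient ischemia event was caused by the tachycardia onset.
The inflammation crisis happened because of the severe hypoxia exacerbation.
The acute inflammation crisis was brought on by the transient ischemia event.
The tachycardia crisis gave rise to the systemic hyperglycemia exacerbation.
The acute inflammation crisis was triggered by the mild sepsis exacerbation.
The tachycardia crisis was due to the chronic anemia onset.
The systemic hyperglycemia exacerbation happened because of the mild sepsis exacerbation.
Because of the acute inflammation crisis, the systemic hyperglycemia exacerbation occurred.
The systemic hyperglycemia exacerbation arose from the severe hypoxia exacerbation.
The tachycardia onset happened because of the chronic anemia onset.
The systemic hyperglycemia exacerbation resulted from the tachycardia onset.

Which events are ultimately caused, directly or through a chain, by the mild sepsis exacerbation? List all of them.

the acute inflammation crisis, the chronic anemia onset, the systemic hyperglycemia exacerbation, the tachycardia crisis, the tachycardia onset, the transient ischemia event

Direct effects: the chronic anemia onset, the acute inflammation crisis, the systemic hyperglycemia exacerbation.
2 steps out: the tachycardia crisis, the tachycardia onset.
3 steps out: the transient ischemia event.
Not reachable from it: the nocturnal hyperglycemia crisis, the severe hypoxia exacerbation, the inflammation crisis.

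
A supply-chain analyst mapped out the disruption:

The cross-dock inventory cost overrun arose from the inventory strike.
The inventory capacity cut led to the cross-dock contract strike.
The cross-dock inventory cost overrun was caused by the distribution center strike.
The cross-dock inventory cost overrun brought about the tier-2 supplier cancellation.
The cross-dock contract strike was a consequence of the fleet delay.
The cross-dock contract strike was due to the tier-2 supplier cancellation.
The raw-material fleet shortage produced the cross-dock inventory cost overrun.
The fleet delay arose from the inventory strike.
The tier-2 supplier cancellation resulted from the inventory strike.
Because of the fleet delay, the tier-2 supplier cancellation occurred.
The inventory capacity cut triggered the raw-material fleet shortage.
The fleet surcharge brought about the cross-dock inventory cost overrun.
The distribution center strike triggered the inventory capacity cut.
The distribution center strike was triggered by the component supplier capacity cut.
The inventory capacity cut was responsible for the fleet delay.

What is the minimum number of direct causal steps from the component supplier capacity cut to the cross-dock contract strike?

Shortest chain: the component supplier capacity cut → the distribution center strike → the inventory capacity cut → the cross-dock contract strike.

3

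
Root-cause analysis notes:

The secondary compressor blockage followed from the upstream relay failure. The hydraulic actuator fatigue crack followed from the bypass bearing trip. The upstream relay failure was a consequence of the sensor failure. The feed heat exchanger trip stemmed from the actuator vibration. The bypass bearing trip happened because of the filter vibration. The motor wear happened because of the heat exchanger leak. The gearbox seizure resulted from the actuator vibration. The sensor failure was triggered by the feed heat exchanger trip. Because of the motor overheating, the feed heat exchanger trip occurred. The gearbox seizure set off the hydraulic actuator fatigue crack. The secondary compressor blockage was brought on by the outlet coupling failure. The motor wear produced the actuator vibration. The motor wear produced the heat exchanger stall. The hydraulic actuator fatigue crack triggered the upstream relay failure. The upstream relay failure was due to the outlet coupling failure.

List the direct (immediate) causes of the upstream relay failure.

the hydraulic actuator fatigue crack, the outlet coupling failure, the sensor failure

Upstream contributors include the heat exchanger leak, the motor wear, the motor overheating, the actuator vibration, the gearbox seizure, the filter vibration, the bypass bearing trip, the feed heat exchanger trip, but only the hydraulic actuator fatigue crack, the outlet coupling failure, the sensor failure feed directly into the upstream relay failure.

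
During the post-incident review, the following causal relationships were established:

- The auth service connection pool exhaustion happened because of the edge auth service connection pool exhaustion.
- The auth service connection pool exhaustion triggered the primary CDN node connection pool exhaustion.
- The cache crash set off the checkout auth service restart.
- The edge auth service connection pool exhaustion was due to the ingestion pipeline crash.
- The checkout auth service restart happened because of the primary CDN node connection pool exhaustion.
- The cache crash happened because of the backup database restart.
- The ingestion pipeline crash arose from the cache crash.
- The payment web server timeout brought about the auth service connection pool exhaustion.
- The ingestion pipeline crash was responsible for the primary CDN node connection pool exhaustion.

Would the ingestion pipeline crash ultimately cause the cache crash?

No

The ingestion pipeline crash leads to the edge auth service connection pool exhaustion, the auth service connection pool exhaustion, the primary CDN node connection pool exhaustion, the checkout auth service restart; the cache crash is not among them.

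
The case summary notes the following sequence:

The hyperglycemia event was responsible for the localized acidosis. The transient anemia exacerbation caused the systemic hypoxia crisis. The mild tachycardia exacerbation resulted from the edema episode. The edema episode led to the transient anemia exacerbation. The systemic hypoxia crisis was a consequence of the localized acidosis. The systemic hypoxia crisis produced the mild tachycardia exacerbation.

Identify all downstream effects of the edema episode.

the mild tachycardia exacerbation, the systemic hypoxia crisis, the transient anemia exacerbation

Direct effects: the transient anemia exacerbation, the mild tachycardia exacerbation.
2 steps out: the systemic hypoxia crisis.
Not reachable from it: the hyperglycemia event, the localized acidosis.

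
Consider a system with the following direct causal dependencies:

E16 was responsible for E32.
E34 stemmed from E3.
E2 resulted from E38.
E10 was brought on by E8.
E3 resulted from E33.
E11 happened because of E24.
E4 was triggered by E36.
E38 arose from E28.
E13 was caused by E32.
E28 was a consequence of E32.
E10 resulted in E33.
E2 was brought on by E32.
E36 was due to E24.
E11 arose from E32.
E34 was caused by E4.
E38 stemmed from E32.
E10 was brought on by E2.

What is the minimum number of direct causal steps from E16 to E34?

Shortest chain: E16 → E32 → E2 → E10 → E33 → E3 → E34.

6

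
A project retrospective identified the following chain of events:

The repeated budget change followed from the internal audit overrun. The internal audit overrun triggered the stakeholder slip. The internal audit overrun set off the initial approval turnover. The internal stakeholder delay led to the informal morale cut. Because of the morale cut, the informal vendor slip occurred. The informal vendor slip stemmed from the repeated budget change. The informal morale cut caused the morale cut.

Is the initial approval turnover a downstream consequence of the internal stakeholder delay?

No

The internal stakeholder delay leads to the informal morale cut, the morale cut, the informal vendor slip; the initial approval turnover is not among them.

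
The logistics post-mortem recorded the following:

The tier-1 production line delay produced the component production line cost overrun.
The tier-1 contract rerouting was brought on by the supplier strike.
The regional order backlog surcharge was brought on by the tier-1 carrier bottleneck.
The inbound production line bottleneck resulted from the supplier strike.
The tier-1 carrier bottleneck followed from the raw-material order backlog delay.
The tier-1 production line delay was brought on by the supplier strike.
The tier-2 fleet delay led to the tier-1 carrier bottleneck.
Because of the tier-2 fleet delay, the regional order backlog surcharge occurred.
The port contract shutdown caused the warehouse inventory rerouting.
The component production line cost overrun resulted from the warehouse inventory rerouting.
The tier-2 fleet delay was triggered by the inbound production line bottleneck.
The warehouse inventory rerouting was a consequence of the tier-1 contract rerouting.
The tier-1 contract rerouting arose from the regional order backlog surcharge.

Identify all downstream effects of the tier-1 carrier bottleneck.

Direct effects: the regional order backlog surcharge.
2 steps out: the tier-1 contract rerouting.
3 steps out: the warehouse inventory rerouting.
4 steps out: the component production line cost overrun.
Not reachable from it: the raw-material order backlog delay, the supplier strike, the port contract shutdown, the inbound production line bottleneck, the tier-2 fleet delay, the tier-1 production line delay.

the component production line cost overrun, the regional order backlog surcharge, the tier-1 contract rerouting, the warehouse inventory rerouting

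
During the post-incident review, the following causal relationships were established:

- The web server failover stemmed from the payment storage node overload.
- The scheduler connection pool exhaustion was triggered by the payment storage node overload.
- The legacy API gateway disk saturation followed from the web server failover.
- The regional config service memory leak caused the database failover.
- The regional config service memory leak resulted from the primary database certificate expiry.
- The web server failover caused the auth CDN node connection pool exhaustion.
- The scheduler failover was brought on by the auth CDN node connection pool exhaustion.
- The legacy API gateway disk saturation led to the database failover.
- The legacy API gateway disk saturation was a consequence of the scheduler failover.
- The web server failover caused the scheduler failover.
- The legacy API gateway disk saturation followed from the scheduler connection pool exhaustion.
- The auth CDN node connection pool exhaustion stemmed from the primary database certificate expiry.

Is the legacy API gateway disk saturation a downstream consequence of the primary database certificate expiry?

Yes

There is a causal chain: the primary database certificate expiry → the auth CDN node connection pool exhaustion → the scheduler failover → the legacy API gateway disk saturation.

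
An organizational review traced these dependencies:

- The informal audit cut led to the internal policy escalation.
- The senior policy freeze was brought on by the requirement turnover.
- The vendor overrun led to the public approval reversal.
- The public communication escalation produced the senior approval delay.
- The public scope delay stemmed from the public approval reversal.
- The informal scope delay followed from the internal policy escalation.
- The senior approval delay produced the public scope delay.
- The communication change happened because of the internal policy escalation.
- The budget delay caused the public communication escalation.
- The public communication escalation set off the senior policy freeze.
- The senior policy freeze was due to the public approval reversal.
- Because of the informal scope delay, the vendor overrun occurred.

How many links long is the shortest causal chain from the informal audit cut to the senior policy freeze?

Shortest chain: the informal audit cut → the internal policy escalation → the informal scope delay → the vendor overrun → the public approval reversal → the senior policy freeze.

5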